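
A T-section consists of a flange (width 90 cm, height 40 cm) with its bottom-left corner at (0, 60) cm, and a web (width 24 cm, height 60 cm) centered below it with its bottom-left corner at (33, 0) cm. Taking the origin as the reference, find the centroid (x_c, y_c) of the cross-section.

x_c = 45.00 cm, y_c = 65.71 cm

web: A = 24 × 60 = 1440.00, centroid at (45.00, 30.00).
flange: A = 90 × 40 = 3600.00, centroid at (45.00, 80.00).
ΣA = 5040.00 cm²
ΣAx_c = (1440.00)(45.00) + (3600.00)(45.00) = 226800.00 cm³
ΣAy_c = (1440.00)(30.00) + (3600.00)(80.00) = 331200.00 cm³
x_c = 226800.00 / 5040.00 = 45.00 cm
y_c = 331200.00 / 5040.00 = 65.71 cm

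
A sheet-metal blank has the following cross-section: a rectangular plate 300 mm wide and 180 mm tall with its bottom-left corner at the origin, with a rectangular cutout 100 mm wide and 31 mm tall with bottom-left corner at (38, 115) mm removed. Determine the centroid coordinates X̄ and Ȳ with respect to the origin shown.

Part | A | x̄ᵢ | ȳᵢ | A·x̄ᵢ | A·ȳᵢ
plate | 54000.00 | 150.00 | 90.00 | 8100000.00 | 4860000.00
hole | -3100.00 | 88.00 | 130.50 | -272800.00 | -404550.00
Σ | 50900.00 |  |  | 7827200.00 | 4455450.00
X̄ = 7827200.00 / 50900.00 = 153.78 mm
Ȳ = 4455450.00 / 50900.00 = 87.53 mm

X̄ = 153.78 mm, Ȳ = 87.53 mm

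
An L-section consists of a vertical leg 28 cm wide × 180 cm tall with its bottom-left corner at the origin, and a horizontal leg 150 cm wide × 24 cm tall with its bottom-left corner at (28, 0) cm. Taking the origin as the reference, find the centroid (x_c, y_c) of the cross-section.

Part | A | x̄ᵢ | ȳᵢ | A·x̄ᵢ | A·ȳᵢ
vertical leg | 5040.00 | 14.00 | 90.00 | 70560.00 | 453600.00
horizontal leg | 3600.00 | 103.00 | 12.00 | 370800.00 | 43200.00
Σ | 8640.00 |  |  | 441360.00 | 496800.00
x_c = 441360.00 / 8640.00 = 51.08 cm
y_c = 496800.00 / 8640.00 = 57.50 cm

x_c = 51.08 cm, y_c = 57.50 cm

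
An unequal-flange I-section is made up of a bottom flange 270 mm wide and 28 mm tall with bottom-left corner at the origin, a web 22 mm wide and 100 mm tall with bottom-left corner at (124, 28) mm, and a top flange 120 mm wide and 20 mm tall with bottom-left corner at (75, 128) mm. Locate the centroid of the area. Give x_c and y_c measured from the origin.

x_c = 135.00 mm, y_c = 50.05 mm

bottom flange: A = 270 × 28 = 7560.00, centroid at (135.00, 14.00).
web: A = 22 × 100 = 2200.00, centroid at (135.00, 78.00).
top flange: A = 120 × 20 = 2400.00, centroid at (135.00, 138.00).
ΣA = 12160.00 mm², ΣAx_c = 1641600.00 mm³, ΣAy_c = 608640.00 mm³.
x_c = 1641600.00/12160.00 = 135.00 mm; y_c = 608640.00/12160.00 = 50.05 mm.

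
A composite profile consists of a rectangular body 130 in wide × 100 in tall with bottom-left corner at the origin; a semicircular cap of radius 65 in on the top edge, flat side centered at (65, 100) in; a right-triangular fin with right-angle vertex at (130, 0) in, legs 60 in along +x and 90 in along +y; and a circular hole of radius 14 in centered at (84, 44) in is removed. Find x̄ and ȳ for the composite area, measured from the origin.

x̄ = 75.03 in, ȳ = 71.39 in

rectangular body: A = 130 × 100 = 13000.00, centroid at (65.00, 50.00).
semicircular top: A = ½π·65² = 6636.61, centroid at (65.00, 127.59).
triangular fin: A = ½·60·90 = 2700.00, centroid at (150.00, 30.00).
hole: A = −π·14² = -615.75, centroid at (84.00, 44.00).
ΣA = 21720.86 in²
ΣAx̄ = (13000.00)(65.00) + (6636.61)(65.00) + (2700.00)(150.00) + (-615.75)(84.00) = 1629656.76 in³
ΣAȳ = (13000.00)(50.00) + (6636.61)(127.59) + (2700.00)(30.00) + (-615.75)(44.00) = 1550651.69 in³
x̄ = 1629656.76 / 21720.86 = 75.03 in
ȳ = 1550651.69 / 21720.86 = 71.39 in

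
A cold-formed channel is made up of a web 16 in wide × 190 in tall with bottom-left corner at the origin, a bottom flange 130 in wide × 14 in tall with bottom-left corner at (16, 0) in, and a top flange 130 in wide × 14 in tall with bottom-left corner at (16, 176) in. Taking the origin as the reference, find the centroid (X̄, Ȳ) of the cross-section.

Part | A | x̄ᵢ | ȳᵢ | A·x̄ᵢ | A·ȳᵢ
web | 3040.00 | 8.00 | 95.00 | 24320.00 | 288800.00
bottom flange | 1820.00 | 81.00 | 7.00 | 147420.00 | 12740.00
top flange | 1820.00 | 81.00 | 183.00 | 147420.00 | 333060.00
Σ | 6680.00 |  |  | 319160.00 | 634600.00
X̄ = 319160.00 / 6680.00 = 47.78 in
Ȳ = 634600.00 / 6680.00 = 95.00 in

X̄ = 47.78 in, Ȳ = 95.00 in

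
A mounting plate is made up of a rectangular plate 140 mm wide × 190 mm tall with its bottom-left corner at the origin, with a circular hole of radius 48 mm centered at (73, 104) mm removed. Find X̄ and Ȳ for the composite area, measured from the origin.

plate: A = 140 × 190 = 26600.00, centroid at (70.00, 95.00).
hole: A = −π·48² = -7238.23, centroid at (73.00, 104.00).
ΣA = 19361.77 mm²
ΣAX̄ = (26600.00)(70.00) + (-7238.23)(73.00) = 1333609.25 mm³
ΣAȲ = (26600.00)(95.00) + (-7238.23)(104.00) = 1774224.13 mm³
X̄ = 1333609.25 / 19361.77 = 68.88 mm
Ȳ = 1774224.13 / 19361.77 = 91.64 mm

X̄ = 68.88 mm, Ȳ = 91.64 mm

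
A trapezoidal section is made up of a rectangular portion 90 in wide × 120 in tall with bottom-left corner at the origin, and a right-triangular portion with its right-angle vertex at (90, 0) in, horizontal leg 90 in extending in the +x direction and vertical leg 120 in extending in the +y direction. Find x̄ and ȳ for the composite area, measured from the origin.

rectangular portion: A = 90 × 120 = 10800.00, centroid at (45.00, 60.00).
triangular portion: A = ½·90·120 = 5400.00, centroid at (120.00, 40.00).
ΣA = 16200.00 in², ΣAx̄ = 1134000.00 in³, ΣAȳ = 864000.00 in³.
x̄ = 1134000.00/16200.00 = 70.00 in; ȳ = 864000.00/16200.00 = 53.33 in.

x̄ = 70.00 in, ȳ = 53.33 in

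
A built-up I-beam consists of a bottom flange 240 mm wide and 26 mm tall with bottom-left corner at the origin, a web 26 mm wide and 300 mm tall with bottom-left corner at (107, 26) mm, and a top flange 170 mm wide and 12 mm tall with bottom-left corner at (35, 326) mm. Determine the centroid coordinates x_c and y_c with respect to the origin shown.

bottom flange: A = 240 × 26 = 6240.00, centroid at (120.00, 13.00).
web: A = 26 × 300 = 7800.00, centroid at (120.00, 176.00).
top flange: A = 170 × 12 = 2040.00, centroid at (120.00, 332.00).
ΣA = 16080.00 mm²
ΣAx_c = (6240.00)(120.00) + (7800.00)(120.00) + (2040.00)(120.00) = 1929600.00 mm³
ΣAy_c = (6240.00)(13.00) + (7800.00)(176.00) + (2040.00)(332.00) = 2131200.00 mm³
x_c = 1929600.00 / 16080.00 = 120.00 mm
y_c = 2131200.00 / 16080.00 = 132.54 mm

x_c = 120.00 mm, y_c = 132.54 mm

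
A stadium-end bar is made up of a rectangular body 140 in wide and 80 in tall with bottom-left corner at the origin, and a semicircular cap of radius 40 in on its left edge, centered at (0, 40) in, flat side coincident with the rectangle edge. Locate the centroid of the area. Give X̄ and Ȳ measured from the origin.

X̄ = 54.06 in, Ȳ = 40.00 in

rectangular body: A = 140 × 80 = 11200.00, centroid at (70.00, 40.00).
semicircular end: A = ½π·40² = 2513.27, centroid at (-16.98, 40.00).
ΣA = 13713.27 in², ΣAX̄ = 741333.33 in³, ΣAȲ = 548530.96 in³.
X̄ = 741333.33/13713.27 = 54.06 in; Ȳ = 548530.96/13713.27 = 40.00 in.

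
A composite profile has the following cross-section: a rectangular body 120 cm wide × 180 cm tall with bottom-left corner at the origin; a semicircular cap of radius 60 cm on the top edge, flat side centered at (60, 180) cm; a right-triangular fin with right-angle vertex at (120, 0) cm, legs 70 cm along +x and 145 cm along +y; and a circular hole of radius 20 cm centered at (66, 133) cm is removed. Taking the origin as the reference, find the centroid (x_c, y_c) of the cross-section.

x_c = 73.37 cm, y_c = 102.47 cm

Part | A | x̄ᵢ | ȳᵢ | A·x̄ᵢ | A·ȳᵢ
rectangular body | 21600.00 | 60.00 | 90.00 | 1296000.00 | 1944000.00
semicircular top | 5654.87 | 60.00 | 205.46 | 339292.01 | 1161876.02
triangular fin | 5075.00 | 143.33 | 48.33 | 727416.67 | 245291.67
hole | -1256.64 | 66.00 | 133.00 | -82938.05 | -167132.73
Σ | 31073.23 |  |  | 2279770.63 | 3184034.96
x_c = 2279770.63 / 31073.23 = 73.37 cm
y_c = 3184034.96 / 31073.23 = 102.47 cm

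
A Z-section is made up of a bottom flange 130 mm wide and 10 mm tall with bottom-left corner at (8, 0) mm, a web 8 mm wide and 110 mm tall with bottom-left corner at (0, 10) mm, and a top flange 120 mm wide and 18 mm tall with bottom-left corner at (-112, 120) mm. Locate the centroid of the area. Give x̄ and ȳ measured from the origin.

bottom flange: A = 130 × 10 = 1300.00, centroid at (73.00, 5.00).
web: A = 8 × 110 = 880.00, centroid at (4.00, 65.00).
top flange: A = 120 × 18 = 2160.00, centroid at (-52.00, 129.00).
ΣA = 4340.00 mm², ΣAx̄ = -13900.00 mm³, ΣAȳ = 342340.00 mm³.
x̄ = -13900.00/4340.00 = -3.20 mm; ȳ = 342340.00/4340.00 = 78.88 mm.

x̄ = -3.20 mm, ȳ = 78.88 mm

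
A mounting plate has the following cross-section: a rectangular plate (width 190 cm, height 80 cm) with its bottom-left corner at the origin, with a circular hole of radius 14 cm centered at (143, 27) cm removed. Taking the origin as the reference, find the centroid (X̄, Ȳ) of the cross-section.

X̄ = 92.97 cm, Ȳ = 40.55 cm

plate: A = 190 × 80 = 15200.00, centroid at (95.00, 40.00).
hole: A = −π·14² = -615.75, centroid at (143.00, 27.00).
ΣA = 14584.25 cm²
ΣAX̄ = (15200.00)(95.00) + (-615.75)(143.00) = 1355947.44 cm³
ΣAȲ = (15200.00)(40.00) + (-615.75)(27.00) = 591374.69 cm³
X̄ = 1355947.44 / 14584.25 = 92.97 cm
Ȳ = 591374.69 / 14584.25 = 40.55 cm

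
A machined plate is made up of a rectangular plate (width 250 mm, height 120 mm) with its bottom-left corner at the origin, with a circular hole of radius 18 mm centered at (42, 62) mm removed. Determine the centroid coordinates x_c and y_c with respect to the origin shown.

x_c = 127.92 mm, y_c = 59.93 mm

plate: A = 250 × 120 = 30000.00, centroid at (125.00, 60.00).
hole: A = −π·18² = -1017.88, centroid at (42.00, 62.00).
ΣA = 28982.12 mm²
ΣAx_c = (30000.00)(125.00) + (-1017.88)(42.00) = 3707249.21 mm³
ΣAy_c = (30000.00)(60.00) + (-1017.88)(62.00) = 1736891.69 mm³
x_c = 3707249.21 / 28982.12 = 127.92 mm
y_c = 1736891.69 / 28982.12 = 59.93 mm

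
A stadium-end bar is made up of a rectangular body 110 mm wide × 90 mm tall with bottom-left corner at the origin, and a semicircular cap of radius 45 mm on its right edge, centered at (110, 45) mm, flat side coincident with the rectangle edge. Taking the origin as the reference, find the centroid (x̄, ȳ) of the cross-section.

x̄ = 73.02 mm, ȳ = 45.00 mm

rectangular body: A = 110 × 90 = 9900.00, centroid at (55.00, 45.00).
semicircular end: A = ½π·45² = 3180.86, centroid at (129.10, 45.00).
ΣA = 13080.86 mm², ΣAx̄ = 955144.88 mm³, ΣAȳ = 588638.82 mm³.
x̄ = 955144.88/13080.86 = 73.02 mm; ȳ = 588638.82/13080.86 = 45.00 mm.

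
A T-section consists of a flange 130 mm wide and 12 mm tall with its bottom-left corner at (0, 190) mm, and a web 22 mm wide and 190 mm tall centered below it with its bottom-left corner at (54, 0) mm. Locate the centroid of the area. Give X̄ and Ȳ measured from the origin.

Part | A | x̄ᵢ | ȳᵢ | A·x̄ᵢ | A·ȳᵢ
web | 4180.00 | 65.00 | 95.00 | 271700.00 | 397100.00
flange | 1560.00 | 65.00 | 196.00 | 101400.00 | 305760.00
Σ | 5740.00 |  |  | 373100.00 | 702860.00
X̄ = 373100.00 / 5740.00 = 65.00 mm
Ȳ = 702860.00 / 5740.00 = 122.45 mm

X̄ = 65.00 mm, Ȳ = 122.45 mm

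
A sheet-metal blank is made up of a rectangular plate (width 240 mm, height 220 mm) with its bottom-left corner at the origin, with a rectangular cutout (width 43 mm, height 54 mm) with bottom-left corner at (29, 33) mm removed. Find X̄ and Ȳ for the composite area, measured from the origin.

Part | A | x̄ᵢ | ȳᵢ | A·x̄ᵢ | A·ȳᵢ
plate | 52800.00 | 120.00 | 110.00 | 6336000.00 | 5808000.00
hole | -2322.00 | 50.50 | 60.00 | -117261.00 | -139320.00
Σ | 50478.00 |  |  | 6218739.00 | 5668680.00
X̄ = 6218739.00 / 50478.00 = 123.20 mm
Ȳ = 5668680.00 / 50478.00 = 112.30 mm

X̄ = 123.20 mm, Ȳ = 112.30 mm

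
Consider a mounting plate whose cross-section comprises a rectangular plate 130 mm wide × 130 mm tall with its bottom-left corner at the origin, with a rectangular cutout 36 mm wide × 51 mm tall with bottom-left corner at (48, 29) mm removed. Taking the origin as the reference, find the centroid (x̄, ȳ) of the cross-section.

x̄ = 64.88 mm, ȳ = 66.28 mm

Part | A | x̄ᵢ | ȳᵢ | A·x̄ᵢ | A·ȳᵢ
plate | 16900.00 | 65.00 | 65.00 | 1098500.00 | 1098500.00
hole | -1836.00 | 66.00 | 54.50 | -121176.00 | -100062.00
Σ | 15064.00 |  |  | 977324.00 | 998438.00
x̄ = 977324.00 / 15064.00 = 64.88 mm
ȳ = 998438.00 / 15064.00 = 66.28 mm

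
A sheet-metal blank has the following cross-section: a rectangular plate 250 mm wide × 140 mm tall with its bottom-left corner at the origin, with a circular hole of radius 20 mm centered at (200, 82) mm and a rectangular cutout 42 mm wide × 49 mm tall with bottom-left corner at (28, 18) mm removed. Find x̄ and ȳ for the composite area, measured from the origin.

Part | A | x̄ᵢ | ȳᵢ | A·x̄ᵢ | A·ȳᵢ
plate | 35000.00 | 125.00 | 70.00 | 4375000.00 | 2450000.00
hole 1 | -1256.64 | 200.00 | 82.00 | -251327.41 | -103044.24
hole 2 | -2058.00 | 49.00 | 42.50 | -100842.00 | -87465.00
Σ | 31685.36 |  |  | 4022830.59 | 2259490.76
x̄ = 4022830.59 / 31685.36 = 126.96 mm
ȳ = 2259490.76 / 31685.36 = 71.31 mm

x̄ = 126.96 mm, ȳ = 71.31 mm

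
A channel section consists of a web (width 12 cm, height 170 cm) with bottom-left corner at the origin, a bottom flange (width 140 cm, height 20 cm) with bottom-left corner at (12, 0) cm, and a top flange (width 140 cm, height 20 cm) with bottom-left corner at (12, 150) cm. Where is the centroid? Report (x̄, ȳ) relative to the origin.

x̄ = 61.71 cm, ȳ = 85.00 cm

web: A = 12 × 170 = 2040.00, centroid at (6.00, 85.00).
bottom flange: A = 140 × 20 = 2800.00, centroid at (82.00, 10.00).
top flange: A = 140 × 20 = 2800.00, centroid at (82.00, 160.00).
ΣA = 7640.00 cm², ΣAx̄ = 471440.00 cm³, ΣAȳ = 649400.00 cm³.
x̄ = 471440.00/7640.00 = 61.71 cm; ȳ = 649400.00/7640.00 = 85.00 cm.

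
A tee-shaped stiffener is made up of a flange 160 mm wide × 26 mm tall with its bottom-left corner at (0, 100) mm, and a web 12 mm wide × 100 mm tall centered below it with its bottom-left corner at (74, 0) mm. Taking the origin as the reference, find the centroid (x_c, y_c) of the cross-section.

x_c = 80.00 mm, y_c = 98.90 mm

web: A = 12 × 100 = 1200.00, centroid at (80.00, 50.00).
flange: A = 160 × 26 = 4160.00, centroid at (80.00, 113.00).
ΣA = 5360.00 mm², ΣAx_c = 428800.00 mm³, ΣAy_c = 530080.00 mm³.
x_c = 428800.00/5360.00 = 80.00 mm; y_c = 530080.00/5360.00 = 98.90 mm.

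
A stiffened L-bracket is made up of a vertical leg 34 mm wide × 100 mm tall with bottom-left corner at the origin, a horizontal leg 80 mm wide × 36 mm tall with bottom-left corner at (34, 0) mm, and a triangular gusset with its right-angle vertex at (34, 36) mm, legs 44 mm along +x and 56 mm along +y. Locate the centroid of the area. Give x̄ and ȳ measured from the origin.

Part | A | x̄ᵢ | ȳᵢ | A·x̄ᵢ | A·ȳᵢ
vertical leg | 3400.00 | 17.00 | 50.00 | 57800.00 | 170000.00
horizontal leg | 2880.00 | 74.00 | 18.00 | 213120.00 | 51840.00
gusset | 1232.00 | 48.67 | 54.67 | 59957.33 | 67349.33
Σ | 7512.00 |  |  | 330877.33 | 289189.33
x̄ = 330877.33 / 7512.00 = 44.05 mm
ȳ = 289189.33 / 7512.00 = 38.50 mm

x̄ = 44.05 mm, ȳ = 38.50 mm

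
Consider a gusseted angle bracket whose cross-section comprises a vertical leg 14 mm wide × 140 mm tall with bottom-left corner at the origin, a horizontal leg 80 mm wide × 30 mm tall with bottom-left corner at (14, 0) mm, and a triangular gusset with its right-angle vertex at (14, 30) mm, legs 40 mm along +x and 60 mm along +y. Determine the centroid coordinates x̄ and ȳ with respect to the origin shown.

x̄ = 31.68 mm, ȳ = 41.94 mm

Part | A | x̄ᵢ | ȳᵢ | A·x̄ᵢ | A·ȳᵢ
vertical leg | 1960.00 | 7.00 | 70.00 | 13720.00 | 137200.00
horizontal leg | 2400.00 | 54.00 | 15.00 | 129600.00 | 36000.00
gusset | 1200.00 | 27.33 | 50.00 | 32800.00 | 60000.00
Σ | 5560.00 |  |  | 176120.00 | 233200.00
x̄ = 176120.00 / 5560.00 = 31.68 mm
ȳ = 233200.00 / 5560.00 = 41.94 mm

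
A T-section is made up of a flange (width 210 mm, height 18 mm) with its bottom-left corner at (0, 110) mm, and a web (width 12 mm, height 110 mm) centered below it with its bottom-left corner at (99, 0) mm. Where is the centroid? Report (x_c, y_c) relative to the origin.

web: A = 12 × 110 = 1320.00, centroid at (105.00, 55.00).
flange: A = 210 × 18 = 3780.00, centroid at (105.00, 119.00).
ΣA = 5100.00 mm², ΣAx_c = 535500.00 mm³, ΣAy_c = 522420.00 mm³.
x_c = 535500.00/5100.00 = 105.00 mm; y_c = 522420.00/5100.00 = 102.44 mm.

x_c = 105.00 mm, y_c = 102.44 mm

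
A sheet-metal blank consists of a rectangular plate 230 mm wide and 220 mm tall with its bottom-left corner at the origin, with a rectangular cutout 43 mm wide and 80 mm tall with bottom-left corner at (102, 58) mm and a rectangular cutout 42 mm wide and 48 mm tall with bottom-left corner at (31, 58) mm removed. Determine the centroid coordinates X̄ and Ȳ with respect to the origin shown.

plate: A = 230 × 220 = 50600.00, centroid at (115.00, 110.00).
hole 1: A = −(43 × 80) = -3440.00, centroid at (123.50, 98.00).
hole 2: A = −(42 × 48) = -2016.00, centroid at (52.00, 82.00).
ΣA = 45144.00 mm²
ΣAX̄ = (50600.00)(115.00) + (-3440.00)(123.50) + (-2016.00)(52.00) = 5289328.00 mm³
ΣAȲ = (50600.00)(110.00) + (-3440.00)(98.00) + (-2016.00)(82.00) = 5063568.00 mm³
X̄ = 5289328.00 / 45144.00 = 117.17 mm
Ȳ = 5063568.00 / 45144.00 = 112.16 mm

X̄ = 117.17 mm, Ȳ = 112.16 mm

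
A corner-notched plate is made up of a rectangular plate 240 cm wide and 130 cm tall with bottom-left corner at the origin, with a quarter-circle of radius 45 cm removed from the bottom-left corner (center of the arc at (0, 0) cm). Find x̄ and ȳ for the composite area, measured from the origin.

x̄ = 125.42 cm, ȳ = 67.47 cm

plate: A = 240 × 130 = 31200.00, centroid at (120.00, 65.00).
removed quarter-circle: A = −¼π·45² = -1590.43, centroid at (19.10, 19.10).
ΣA = 29609.57 cm²
ΣAx̄ = (31200.00)(120.00) + (-1590.43)(19.10) = 3713625.00 cm³
ΣAȳ = (31200.00)(65.00) + (-1590.43)(19.10) = 1997625.00 cm³
x̄ = 3713625.00 / 29609.57 = 125.42 cm
ȳ = 1997625.00 / 29609.57 = 67.47 cm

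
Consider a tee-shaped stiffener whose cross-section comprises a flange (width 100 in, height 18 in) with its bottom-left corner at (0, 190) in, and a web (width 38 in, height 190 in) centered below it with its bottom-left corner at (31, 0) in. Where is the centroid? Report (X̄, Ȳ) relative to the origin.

X̄ = 50.00 in, Ȳ = 115.75 in

web: A = 38 × 190 = 7220.00, centroid at (50.00, 95.00).
flange: A = 100 × 18 = 1800.00, centroid at (50.00, 199.00).
ΣA = 9020.00 in², ΣAX̄ = 451000.00 in³, ΣAȲ = 1044100.00 in³.
X̄ = 451000.00/9020.00 = 50.00 in; Ȳ = 1044100.00/9020.00 = 115.75 in.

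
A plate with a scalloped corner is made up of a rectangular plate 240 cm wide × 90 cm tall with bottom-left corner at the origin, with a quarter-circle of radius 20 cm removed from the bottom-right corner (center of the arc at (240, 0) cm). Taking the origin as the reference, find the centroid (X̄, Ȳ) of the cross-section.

Part | A | x̄ᵢ | ȳᵢ | A·x̄ᵢ | A·ȳᵢ
plate | 21600.00 | 120.00 | 45.00 | 2592000.00 | 972000.00
removed quarter-circle | -314.16 | 231.51 | 8.49 | -72731.56 | -2666.67
Σ | 21285.84 |  |  | 2519268.44 | 969333.33
X̄ = 2519268.44 / 21285.84 = 118.35 cm
Ȳ = 969333.33 / 21285.84 = 45.54 cm

X̄ = 118.35 cm, Ȳ = 45.54 cm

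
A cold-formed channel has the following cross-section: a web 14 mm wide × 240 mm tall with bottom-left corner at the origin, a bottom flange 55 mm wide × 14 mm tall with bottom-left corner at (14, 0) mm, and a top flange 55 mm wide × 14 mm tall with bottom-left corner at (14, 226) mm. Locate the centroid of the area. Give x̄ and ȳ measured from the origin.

x̄ = 17.84 mm, ȳ = 120.00 mm

web: A = 14 × 240 = 3360.00, centroid at (7.00, 120.00).
bottom flange: A = 55 × 14 = 770.00, centroid at (41.50, 7.00).
top flange: A = 55 × 14 = 770.00, centroid at (41.50, 233.00).
ΣA = 4900.00 mm², ΣAx̄ = 87430.00 mm³, ΣAȳ = 588000.00 mm³.
x̄ = 87430.00/4900.00 = 17.84 mm; ȳ = 588000.00/4900.00 = 120.00 mm.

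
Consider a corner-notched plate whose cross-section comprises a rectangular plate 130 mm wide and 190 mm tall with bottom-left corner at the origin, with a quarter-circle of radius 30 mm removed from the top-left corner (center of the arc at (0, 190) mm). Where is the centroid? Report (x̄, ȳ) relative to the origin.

plate: A = 130 × 190 = 24700.00, centroid at (65.00, 95.00).
removed quarter-circle: A = −¼π·30² = -706.86, centroid at (12.73, 177.27).
ΣA = 23993.14 mm², ΣAx̄ = 1596500.00 mm³, ΣAȳ = 2221196.91 mm³.
x̄ = 1596500.00/23993.14 = 66.54 mm; ȳ = 2221196.91/23993.14 = 92.58 mm.

x̄ = 66.54 mm, ȳ = 92.58 mm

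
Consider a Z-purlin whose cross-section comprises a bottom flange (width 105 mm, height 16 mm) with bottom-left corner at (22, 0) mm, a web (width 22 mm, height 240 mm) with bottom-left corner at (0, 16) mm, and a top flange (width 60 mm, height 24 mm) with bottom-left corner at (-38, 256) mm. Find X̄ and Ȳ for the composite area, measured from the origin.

bottom flange: A = 105 × 16 = 1680.00, centroid at (74.50, 8.00).
web: A = 22 × 240 = 5280.00, centroid at (11.00, 136.00).
top flange: A = 60 × 24 = 1440.00, centroid at (-8.00, 268.00).
ΣA = 8400.00 mm², ΣAX̄ = 171720.00 mm³, ΣAȲ = 1117440.00 mm³.
X̄ = 171720.00/8400.00 = 20.44 mm; Ȳ = 1117440.00/8400.00 = 133.03 mm.

X̄ = 20.44 mm, Ȳ = 133.03 mm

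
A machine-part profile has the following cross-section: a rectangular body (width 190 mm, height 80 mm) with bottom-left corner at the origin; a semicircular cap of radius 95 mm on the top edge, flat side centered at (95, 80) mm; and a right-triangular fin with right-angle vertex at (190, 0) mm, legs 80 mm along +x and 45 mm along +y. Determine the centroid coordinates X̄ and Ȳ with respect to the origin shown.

X̄ = 102.02 mm, Ȳ = 75.08 mm

rectangular body: A = 190 × 80 = 15200.00, centroid at (95.00, 40.00).
semicircular top: A = ½π·95² = 14176.44, centroid at (95.00, 120.32).
triangular fin: A = ½·80·45 = 1800.00, centroid at (216.67, 15.00).
ΣA = 31176.44 mm², ΣAX̄ = 3180761.50 mm³, ΣAȲ = 2340698.28 mm³.
X̄ = 3180761.50/31176.44 = 102.02 mm; Ȳ = 2340698.28/31176.44 = 75.08 mm.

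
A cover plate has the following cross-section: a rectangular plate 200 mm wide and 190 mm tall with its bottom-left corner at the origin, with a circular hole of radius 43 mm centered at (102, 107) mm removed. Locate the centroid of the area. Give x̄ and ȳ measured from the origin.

Part | A | x̄ᵢ | ȳᵢ | A·x̄ᵢ | A·ȳᵢ
plate | 38000.00 | 100.00 | 95.00 | 3800000.00 | 3610000.00
hole | -5808.80 | 102.00 | 107.00 | -592498.09 | -621542.12
Σ | 32191.20 |  |  | 3207501.91 | 2988457.88
x̄ = 3207501.91 / 32191.20 = 99.64 mm
ȳ = 2988457.88 / 32191.20 = 92.83 mm

x̄ = 99.64 mm, ȳ = 92.83 mm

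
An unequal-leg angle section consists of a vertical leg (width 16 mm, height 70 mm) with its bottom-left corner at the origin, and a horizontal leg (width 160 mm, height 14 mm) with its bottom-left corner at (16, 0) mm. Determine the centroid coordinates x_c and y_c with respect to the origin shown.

x_c = 66.67 mm, y_c = 16.33 mm

vertical leg: A = 16 × 70 = 1120.00, centroid at (8.00, 35.00).
horizontal leg: A = 160 × 14 = 2240.00, centroid at (96.00, 7.00).
ΣA = 3360.00 mm²
ΣAx_c = (1120.00)(8.00) + (2240.00)(96.00) = 224000.00 mm³
ΣAy_c = (1120.00)(35.00) + (2240.00)(7.00) = 54880.00 mm³
x_c = 224000.00 / 3360.00 = 66.67 mm
y_c = 54880.00 / 3360.00 = 16.33 mm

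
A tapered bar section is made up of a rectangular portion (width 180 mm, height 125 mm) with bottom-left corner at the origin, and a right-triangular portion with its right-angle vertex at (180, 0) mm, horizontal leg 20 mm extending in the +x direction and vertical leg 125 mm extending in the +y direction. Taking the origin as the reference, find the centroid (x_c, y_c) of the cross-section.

x_c = 95.09 mm, y_c = 61.40 mm

rectangular portion: A = 180 × 125 = 22500.00, centroid at (90.00, 62.50).
triangular portion: A = ½·20·125 = 1250.00, centroid at (186.67, 41.67).
ΣA = 23750.00 mm², ΣAx_c = 2258333.33 mm³, ΣAy_c = 1458333.33 mm³.
x_c = 2258333.33/23750.00 = 95.09 mm; y_c = 1458333.33/23750.00 = 61.40 mm.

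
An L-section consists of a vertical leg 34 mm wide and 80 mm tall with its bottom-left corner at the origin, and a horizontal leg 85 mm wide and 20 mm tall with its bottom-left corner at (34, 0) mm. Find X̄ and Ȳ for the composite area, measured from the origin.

X̄ = 39.88 mm, Ȳ = 28.46 mm

vertical leg: A = 34 × 80 = 2720.00, centroid at (17.00, 40.00).
horizontal leg: A = 85 × 20 = 1700.00, centroid at (76.50, 10.00).
ΣA = 4420.00 mm², ΣAX̄ = 176290.00 mm³, ΣAȲ = 125800.00 mm³.
X̄ = 176290.00/4420.00 = 39.88 mm; Ȳ = 125800.00/4420.00 = 28.46 mm.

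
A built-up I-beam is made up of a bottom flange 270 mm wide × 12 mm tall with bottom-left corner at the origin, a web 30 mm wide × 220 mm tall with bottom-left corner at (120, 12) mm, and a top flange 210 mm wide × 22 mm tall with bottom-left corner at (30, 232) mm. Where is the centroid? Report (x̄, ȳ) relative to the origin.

bottom flange: A = 270 × 12 = 3240.00, centroid at (135.00, 6.00).
web: A = 30 × 220 = 6600.00, centroid at (135.00, 122.00).
top flange: A = 210 × 22 = 4620.00, centroid at (135.00, 243.00).
ΣA = 14460.00 mm²
ΣAx̄ = (3240.00)(135.00) + (6600.00)(135.00) + (4620.00)(135.00) = 1952100.00 mm³
ΣAȳ = (3240.00)(6.00) + (6600.00)(122.00) + (4620.00)(243.00) = 1947300.00 mm³
x̄ = 1952100.00 / 14460.00 = 135.00 mm
ȳ = 1947300.00 / 14460.00 = 134.67 mm

x̄ = 135.00 mm, ȳ = 134.67 mm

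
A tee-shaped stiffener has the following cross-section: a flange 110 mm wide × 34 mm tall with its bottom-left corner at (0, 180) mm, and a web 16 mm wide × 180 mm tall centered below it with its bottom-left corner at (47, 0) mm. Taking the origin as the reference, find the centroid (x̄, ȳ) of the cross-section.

x̄ = 55.00 mm, ȳ = 150.45 mm

Part | A | x̄ᵢ | ȳᵢ | A·x̄ᵢ | A·ȳᵢ
web | 2880.00 | 55.00 | 90.00 | 158400.00 | 259200.00
flange | 3740.00 | 55.00 | 197.00 | 205700.00 | 736780.00
Σ | 6620.00 |  |  | 364100.00 | 995980.00
x̄ = 364100.00 / 6620.00 = 55.00 mm
ȳ = 995980.00 / 6620.00 = 150.45 mm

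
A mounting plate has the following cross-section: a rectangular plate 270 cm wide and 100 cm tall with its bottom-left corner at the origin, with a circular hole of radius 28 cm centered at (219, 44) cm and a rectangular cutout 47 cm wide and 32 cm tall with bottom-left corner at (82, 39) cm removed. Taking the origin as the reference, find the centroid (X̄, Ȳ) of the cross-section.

X̄ = 127.94 cm, Ȳ = 50.32 cm

plate: A = 270 × 100 = 27000.00, centroid at (135.00, 50.00).
hole 1: A = −π·28² = -2463.01, centroid at (219.00, 44.00).
hole 2: A = −(47 × 32) = -1504.00, centroid at (105.50, 55.00).
ΣA = 23032.99 cm², ΣAX̄ = 2946929.11 cm³, ΣAȲ = 1158907.62 cm³.
X̄ = 2946929.11/23032.99 = 127.94 cm; Ȳ = 1158907.62/23032.99 = 50.32 cm.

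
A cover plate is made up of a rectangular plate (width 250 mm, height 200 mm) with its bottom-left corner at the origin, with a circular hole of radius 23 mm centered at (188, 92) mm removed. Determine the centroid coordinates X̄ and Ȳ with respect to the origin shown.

plate: A = 250 × 200 = 50000.00, centroid at (125.00, 100.00).
hole: A = −π·23² = -1661.90, centroid at (188.00, 92.00).
ΣA = 48338.10 mm²
ΣAX̄ = (50000.00)(125.00) + (-1661.90)(188.00) = 5937562.33 mm³
ΣAȲ = (50000.00)(100.00) + (-1661.90)(92.00) = 4847104.97 mm³
X̄ = 5937562.33 / 48338.10 = 122.83 mm
Ȳ = 4847104.97 / 48338.10 = 100.28 mm

X̄ = 122.83 mm, Ȳ = 100.28 mm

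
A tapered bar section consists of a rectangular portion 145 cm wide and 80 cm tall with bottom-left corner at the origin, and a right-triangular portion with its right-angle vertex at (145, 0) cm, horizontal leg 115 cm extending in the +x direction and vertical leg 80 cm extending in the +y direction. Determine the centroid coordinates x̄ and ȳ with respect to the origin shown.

rectangular portion: A = 145 × 80 = 11600.00, centroid at (72.50, 40.00).
triangular portion: A = ½·115·80 = 4600.00, centroid at (183.33, 26.67).
ΣA = 16200.00 cm², ΣAx̄ = 1684333.33 cm³, ΣAȳ = 586666.67 cm³.
x̄ = 1684333.33/16200.00 = 103.97 cm; ȳ = 586666.67/16200.00 = 36.21 cm.

x̄ = 103.97 cm, ȳ = 36.21 cm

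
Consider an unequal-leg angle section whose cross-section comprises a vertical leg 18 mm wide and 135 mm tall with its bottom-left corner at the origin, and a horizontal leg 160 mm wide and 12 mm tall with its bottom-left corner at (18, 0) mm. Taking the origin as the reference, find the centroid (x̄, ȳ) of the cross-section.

x̄ = 48.28 mm, ȳ = 40.36 mm

vertical leg: A = 18 × 135 = 2430.00, centroid at (9.00, 67.50).
horizontal leg: A = 160 × 12 = 1920.00, centroid at (98.00, 6.00).
ΣA = 4350.00 mm², ΣAx̄ = 210030.00 mm³, ΣAȳ = 175545.00 mm³.
x̄ = 210030.00/4350.00 = 48.28 mm; ȳ = 175545.00/4350.00 = 40.36 mm.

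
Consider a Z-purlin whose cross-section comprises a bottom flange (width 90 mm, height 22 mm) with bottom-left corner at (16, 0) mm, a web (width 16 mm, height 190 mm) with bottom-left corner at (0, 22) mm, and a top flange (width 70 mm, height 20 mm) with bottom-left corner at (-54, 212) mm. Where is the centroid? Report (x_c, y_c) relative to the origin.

x_c = 18.46 mm, y_c = 107.21 mm

Part | A | x̄ᵢ | ȳᵢ | A·x̄ᵢ | A·ȳᵢ
bottom flange | 1980.00 | 61.00 | 11.00 | 120780.00 | 21780.00
web | 3040.00 | 8.00 | 117.00 | 24320.00 | 355680.00
top flange | 1400.00 | -19.00 | 222.00 | -26600.00 | 310800.00
Σ | 6420.00 |  |  | 118500.00 | 688260.00
x_c = 118500.00 / 6420.00 = 18.46 mm
y_c = 688260.00 / 6420.00 = 107.21 mm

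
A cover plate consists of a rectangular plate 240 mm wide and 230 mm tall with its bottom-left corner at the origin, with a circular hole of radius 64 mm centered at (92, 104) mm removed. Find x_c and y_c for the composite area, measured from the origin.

x_c = 128.51 mm, y_c = 118.34 mm

plate: A = 240 × 230 = 55200.00, centroid at (120.00, 115.00).
hole: A = −π·64² = -12867.96, centroid at (92.00, 104.00).
ΣA = 42332.04 mm²
ΣAx_c = (55200.00)(120.00) + (-12867.96)(92.00) = 5440147.36 mm³
ΣAy_c = (55200.00)(115.00) + (-12867.96)(104.00) = 5009731.80 mm³
x_c = 5440147.36 / 42332.04 = 128.51 mm
y_c = 5009731.80 / 42332.04 = 118.34 mm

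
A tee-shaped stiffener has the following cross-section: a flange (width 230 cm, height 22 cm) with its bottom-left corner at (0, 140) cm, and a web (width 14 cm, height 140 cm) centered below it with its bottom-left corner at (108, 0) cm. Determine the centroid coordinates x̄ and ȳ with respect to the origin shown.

x̄ = 115.00 cm, ȳ = 128.38 cm

Part | A | x̄ᵢ | ȳᵢ | A·x̄ᵢ | A·ȳᵢ
web | 1960.00 | 115.00 | 70.00 | 225400.00 | 137200.00
flange | 5060.00 | 115.00 | 151.00 | 581900.00 | 764060.00
Σ | 7020.00 |  |  | 807300.00 | 901260.00
x̄ = 807300.00 / 7020.00 = 115.00 cm
ȳ = 901260.00 / 7020.00 = 128.38 cm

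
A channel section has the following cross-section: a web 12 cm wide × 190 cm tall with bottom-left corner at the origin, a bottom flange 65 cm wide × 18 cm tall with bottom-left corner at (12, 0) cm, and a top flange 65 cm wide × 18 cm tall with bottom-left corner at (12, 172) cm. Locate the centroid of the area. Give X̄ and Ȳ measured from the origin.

X̄ = 25.50 cm, Ȳ = 95.00 cm

web: A = 12 × 190 = 2280.00, centroid at (6.00, 95.00).
bottom flange: A = 65 × 18 = 1170.00, centroid at (44.50, 9.00).
top flange: A = 65 × 18 = 1170.00, centroid at (44.50, 181.00).
ΣA = 4620.00 cm², ΣAX̄ = 117810.00 cm³, ΣAȲ = 438900.00 cm³.
X̄ = 117810.00/4620.00 = 25.50 cm; Ȳ = 438900.00/4620.00 = 95.00 cm.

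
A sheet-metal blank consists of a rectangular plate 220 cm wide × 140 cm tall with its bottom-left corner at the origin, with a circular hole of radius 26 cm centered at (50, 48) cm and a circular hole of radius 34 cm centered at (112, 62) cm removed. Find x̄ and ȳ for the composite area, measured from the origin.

x̄ = 114.80 cm, ȳ = 73.03 cm

plate: A = 220 × 140 = 30800.00, centroid at (110.00, 70.00).
hole 1: A = −π·26² = -2123.72, centroid at (50.00, 48.00).
hole 2: A = −π·34² = -3631.68, centroid at (112.00, 62.00).
ΣA = 25044.60 cm²
ΣAx̄ = (30800.00)(110.00) + (-2123.72)(50.00) + (-3631.68)(112.00) = 2875065.88 cm³
ΣAȳ = (30800.00)(70.00) + (-2123.72)(48.00) + (-3631.68)(62.00) = 1828897.37 cm³
x̄ = 2875065.88 / 25044.60 = 114.80 cm
ȳ = 1828897.37 / 25044.60 = 73.03 cm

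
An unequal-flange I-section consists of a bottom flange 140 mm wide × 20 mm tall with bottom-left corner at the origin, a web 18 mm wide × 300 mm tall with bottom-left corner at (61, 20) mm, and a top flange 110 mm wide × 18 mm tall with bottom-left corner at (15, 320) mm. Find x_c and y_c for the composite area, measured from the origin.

x_c = 70.00 mm, y_c = 156.92 mm

Part | A | x̄ᵢ | ȳᵢ | A·x̄ᵢ | A·ȳᵢ
bottom flange | 2800.00 | 70.00 | 10.00 | 196000.00 | 28000.00
web | 5400.00 | 70.00 | 170.00 | 378000.00 | 918000.00
top flange | 1980.00 | 70.00 | 329.00 | 138600.00 | 651420.00
Σ | 10180.00 |  |  | 712600.00 | 1597420.00
x_c = 712600.00 / 10180.00 = 70.00 mm
y_c = 1597420.00 / 10180.00 = 156.92 mm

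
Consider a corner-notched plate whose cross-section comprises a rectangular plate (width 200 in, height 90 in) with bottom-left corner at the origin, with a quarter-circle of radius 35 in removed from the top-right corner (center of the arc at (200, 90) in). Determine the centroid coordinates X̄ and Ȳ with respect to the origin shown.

X̄ = 95.19 in, Ȳ = 43.30 in

Part | A | x̄ᵢ | ȳᵢ | A·x̄ᵢ | A·ȳᵢ
plate | 18000.00 | 100.00 | 45.00 | 1800000.00 | 810000.00
removed quarter-circle | -962.11 | 185.15 | 75.15 | -178130.88 | -72298.48
Σ | 17037.89 |  |  | 1621869.12 | 737701.52
X̄ = 1621869.12 / 17037.89 = 95.19 in
Ȳ = 737701.52 / 17037.89 = 43.30 in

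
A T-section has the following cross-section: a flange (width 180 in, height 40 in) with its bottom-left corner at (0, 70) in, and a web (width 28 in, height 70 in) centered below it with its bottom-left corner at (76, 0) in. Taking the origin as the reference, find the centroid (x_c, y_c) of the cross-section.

web: A = 28 × 70 = 1960.00, centroid at (90.00, 35.00).
flange: A = 180 × 40 = 7200.00, centroid at (90.00, 90.00).
ΣA = 9160.00 in²
ΣAx_c = (1960.00)(90.00) + (7200.00)(90.00) = 824400.00 in³
ΣAy_c = (1960.00)(35.00) + (7200.00)(90.00) = 716600.00 in³
x_c = 824400.00 / 9160.00 = 90.00 in
y_c = 716600.00 / 9160.00 = 78.23 in

x_c = 90.00 in, y_c = 78.23 in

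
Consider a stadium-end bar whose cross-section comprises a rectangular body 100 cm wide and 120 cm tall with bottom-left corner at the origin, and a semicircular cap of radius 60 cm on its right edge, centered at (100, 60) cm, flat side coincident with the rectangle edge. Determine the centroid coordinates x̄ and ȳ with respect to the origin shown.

x̄ = 74.17 cm, ȳ = 60.00 cm

rectangular body: A = 100 × 120 = 12000.00, centroid at (50.00, 60.00).
semicircular end: A = ½π·60² = 5654.87, centroid at (125.46, 60.00).
ΣA = 17654.87 cm², ΣAx̄ = 1309486.68 cm³, ΣAȳ = 1059292.01 cm³.
x̄ = 1309486.68/17654.87 = 74.17 cm; ȳ = 1059292.01/17654.87 = 60.00 cm.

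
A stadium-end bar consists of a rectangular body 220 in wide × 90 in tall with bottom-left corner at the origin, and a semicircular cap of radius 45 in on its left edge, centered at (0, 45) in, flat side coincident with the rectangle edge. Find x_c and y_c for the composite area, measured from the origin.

rectangular body: A = 220 × 90 = 19800.00, centroid at (110.00, 45.00).
semicircular end: A = ½π·45² = 3180.86, centroid at (-19.10, 45.00).
ΣA = 22980.86 in², ΣAx_c = 2117250.00 in³, ΣAy_c = 1034138.82 in³.
x_c = 2117250.00/22980.86 = 92.13 in; y_c = 1034138.82/22980.86 = 45.00 in.

x_c = 92.13 in, y_c = 45.00 in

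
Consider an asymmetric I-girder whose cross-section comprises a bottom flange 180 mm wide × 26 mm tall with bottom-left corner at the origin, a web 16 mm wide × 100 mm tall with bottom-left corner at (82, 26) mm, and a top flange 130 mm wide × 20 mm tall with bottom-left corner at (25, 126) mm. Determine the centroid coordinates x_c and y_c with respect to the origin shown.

x_c = 90.00 mm, y_c = 60.36 mm

bottom flange: A = 180 × 26 = 4680.00, centroid at (90.00, 13.00).
web: A = 16 × 100 = 1600.00, centroid at (90.00, 76.00).
top flange: A = 130 × 20 = 2600.00, centroid at (90.00, 136.00).
ΣA = 8880.00 mm²
ΣAx_c = (4680.00)(90.00) + (1600.00)(90.00) + (2600.00)(90.00) = 799200.00 mm³
ΣAy_c = (4680.00)(13.00) + (1600.00)(76.00) + (2600.00)(136.00) = 536040.00 mm³
x_c = 799200.00 / 8880.00 = 90.00 mm
y_c = 536040.00 / 8880.00 = 60.36 mm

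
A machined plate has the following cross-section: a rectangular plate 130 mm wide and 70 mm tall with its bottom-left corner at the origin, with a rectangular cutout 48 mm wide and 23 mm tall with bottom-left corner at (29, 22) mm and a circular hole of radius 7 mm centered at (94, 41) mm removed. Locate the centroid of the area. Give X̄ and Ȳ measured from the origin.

plate: A = 130 × 70 = 9100.00, centroid at (65.00, 35.00).
hole 1: A = −(48 × 23) = -1104.00, centroid at (53.00, 33.50).
hole 2: A = −π·7² = -153.94, centroid at (94.00, 41.00).
ΣA = 7842.06 mm²
ΣAX̄ = (9100.00)(65.00) + (-1104.00)(53.00) + (-153.94)(94.00) = 518517.82 mm³
ΣAȲ = (9100.00)(35.00) + (-1104.00)(33.50) + (-153.94)(41.00) = 275204.54 mm³
X̄ = 518517.82 / 7842.06 = 66.12 mm
Ȳ = 275204.54 / 7842.06 = 35.09 mm

X̄ = 66.12 mm, Ȳ = 35.09 mm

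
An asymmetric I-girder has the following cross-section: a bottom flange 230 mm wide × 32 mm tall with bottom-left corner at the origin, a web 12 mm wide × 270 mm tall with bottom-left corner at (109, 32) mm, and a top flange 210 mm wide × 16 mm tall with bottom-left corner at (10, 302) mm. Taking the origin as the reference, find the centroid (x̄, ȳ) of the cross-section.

x̄ = 115.00 mm, ȳ = 121.81 mm

bottom flange: A = 230 × 32 = 7360.00, centroid at (115.00, 16.00).
web: A = 12 × 270 = 3240.00, centroid at (115.00, 167.00).
top flange: A = 210 × 16 = 3360.00, centroid at (115.00, 310.00).
ΣA = 13960.00 mm²
ΣAx̄ = (7360.00)(115.00) + (3240.00)(115.00) + (3360.00)(115.00) = 1605400.00 mm³
ΣAȳ = (7360.00)(16.00) + (3240.00)(167.00) + (3360.00)(310.00) = 1700440.00 mm³
x̄ = 1605400.00 / 13960.00 = 115.00 mm
ȳ = 1700440.00 / 13960.00 = 121.81 mm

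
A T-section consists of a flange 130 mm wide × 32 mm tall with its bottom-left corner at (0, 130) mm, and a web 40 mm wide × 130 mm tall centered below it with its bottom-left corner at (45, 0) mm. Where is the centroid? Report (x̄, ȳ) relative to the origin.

Part | A | x̄ᵢ | ȳᵢ | A·x̄ᵢ | A·ȳᵢ
web | 5200.00 | 65.00 | 65.00 | 338000.00 | 338000.00
flange | 4160.00 | 65.00 | 146.00 | 270400.00 | 607360.00
Σ | 9360.00 |  |  | 608400.00 | 945360.00
x̄ = 608400.00 / 9360.00 = 65.00 mm
ȳ = 945360.00 / 9360.00 = 101.00 mm

x̄ = 65.00 mm, ȳ = 101.00 mm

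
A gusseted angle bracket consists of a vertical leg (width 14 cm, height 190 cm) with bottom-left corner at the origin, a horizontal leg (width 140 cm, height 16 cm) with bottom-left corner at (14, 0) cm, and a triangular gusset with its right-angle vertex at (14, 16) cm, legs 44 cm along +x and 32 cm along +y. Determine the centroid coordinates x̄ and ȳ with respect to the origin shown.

vertical leg: A = 14 × 190 = 2660.00, centroid at (7.00, 95.00).
horizontal leg: A = 140 × 16 = 2240.00, centroid at (84.00, 8.00).
gusset: A = ½·44·32 = 704.00, centroid at (28.67, 26.67).
ΣA = 5604.00 cm², ΣAx̄ = 226961.33 cm³, ΣAȳ = 289393.33 cm³.
x̄ = 226961.33/5604.00 = 40.50 cm; ȳ = 289393.33/5604.00 = 51.64 cm.

x̄ = 40.50 cm, ȳ = 51.64 cm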